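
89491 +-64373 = 25118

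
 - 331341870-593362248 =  - 924704118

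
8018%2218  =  1364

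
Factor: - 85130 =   -  2^1 * 5^1*8513^1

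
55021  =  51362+3659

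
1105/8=138 + 1/8 = 138.12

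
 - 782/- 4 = 391/2  =  195.50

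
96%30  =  6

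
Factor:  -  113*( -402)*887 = 40292862= 2^1*3^1*67^1 * 113^1*887^1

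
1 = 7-6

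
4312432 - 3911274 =401158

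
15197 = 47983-32786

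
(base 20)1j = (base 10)39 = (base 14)2b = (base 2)100111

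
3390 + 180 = 3570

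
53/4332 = 53/4332 = 0.01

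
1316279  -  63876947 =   -  62560668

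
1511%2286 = 1511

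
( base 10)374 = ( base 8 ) 566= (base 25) eo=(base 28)DA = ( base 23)G6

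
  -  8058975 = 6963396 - 15022371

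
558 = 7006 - 6448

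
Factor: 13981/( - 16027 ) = -41/47=- 41^1*47^( - 1 ) 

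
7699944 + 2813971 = 10513915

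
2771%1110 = 551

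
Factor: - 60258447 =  - 3^2*313^1*21391^1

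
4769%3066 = 1703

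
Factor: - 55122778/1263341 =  - 2^1*41^1*672229^1*1263341^( -1)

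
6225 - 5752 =473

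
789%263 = 0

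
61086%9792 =2334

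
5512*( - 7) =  - 38584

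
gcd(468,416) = 52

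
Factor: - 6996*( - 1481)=10361076 = 2^2*3^1*11^1*53^1*1481^1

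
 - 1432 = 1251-2683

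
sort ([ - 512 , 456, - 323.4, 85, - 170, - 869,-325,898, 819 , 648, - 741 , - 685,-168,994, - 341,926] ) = [ - 869, - 741,- 685, - 512,  -  341,-325, - 323.4 , - 170, - 168 , 85, 456 , 648,  819,898,926 , 994 ]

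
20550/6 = 3425 = 3425.00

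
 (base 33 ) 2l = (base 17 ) 52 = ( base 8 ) 127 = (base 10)87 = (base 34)2J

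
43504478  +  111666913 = 155171391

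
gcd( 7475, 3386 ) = 1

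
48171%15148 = 2727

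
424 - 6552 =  - 6128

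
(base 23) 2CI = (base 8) 2510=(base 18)432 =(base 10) 1352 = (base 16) 548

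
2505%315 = 300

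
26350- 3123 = 23227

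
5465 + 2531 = 7996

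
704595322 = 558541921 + 146053401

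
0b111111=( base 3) 2100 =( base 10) 63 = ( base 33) 1U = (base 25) 2D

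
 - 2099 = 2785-4884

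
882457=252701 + 629756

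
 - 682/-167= 4 +14/167= 4.08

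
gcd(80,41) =1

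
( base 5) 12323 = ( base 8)1703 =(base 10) 963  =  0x3c3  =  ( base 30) 123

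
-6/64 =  - 1+29/32= -0.09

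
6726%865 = 671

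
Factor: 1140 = 2^2 * 3^1*5^1 * 19^1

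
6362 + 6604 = 12966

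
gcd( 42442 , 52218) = 2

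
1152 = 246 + 906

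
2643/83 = 2643/83 = 31.84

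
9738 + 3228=12966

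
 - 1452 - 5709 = -7161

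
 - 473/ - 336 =473/336= 1.41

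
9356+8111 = 17467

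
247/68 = 247/68 = 3.63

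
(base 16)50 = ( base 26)32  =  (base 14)5A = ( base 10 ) 80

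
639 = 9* 71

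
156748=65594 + 91154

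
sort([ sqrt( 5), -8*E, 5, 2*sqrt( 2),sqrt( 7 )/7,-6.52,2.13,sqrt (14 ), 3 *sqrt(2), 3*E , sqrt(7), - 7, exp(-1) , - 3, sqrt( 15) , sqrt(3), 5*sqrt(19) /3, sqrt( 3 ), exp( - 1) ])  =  [ - 8*E,  -  7, - 6.52, -3,exp(- 1), exp(  -  1), sqrt( 7)/7,sqrt ( 3), sqrt( 3), 2.13, sqrt( 5), sqrt( 7), 2*sqrt(2), sqrt( 14),sqrt( 15), 3*sqrt(2),5 , 5*sqrt( 19)/3, 3*E ] 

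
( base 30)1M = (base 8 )64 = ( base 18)2g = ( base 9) 57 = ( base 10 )52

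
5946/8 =743+1/4 = 743.25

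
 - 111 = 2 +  - 113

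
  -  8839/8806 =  - 2+ 8773/8806 = - 1.00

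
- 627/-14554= 33/766 = 0.04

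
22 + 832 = 854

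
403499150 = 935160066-531660916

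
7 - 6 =1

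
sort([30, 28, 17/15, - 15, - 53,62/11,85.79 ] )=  [-53,-15,  17/15,  62/11,  28,  30,85.79]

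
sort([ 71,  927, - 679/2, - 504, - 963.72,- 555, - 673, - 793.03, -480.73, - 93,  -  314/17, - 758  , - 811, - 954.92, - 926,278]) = [ - 963.72, - 954.92,  -  926, - 811, - 793.03,-758, - 673, - 555 , - 504,  -  480.73, - 679/2, - 93, - 314/17,71,  278,  927 ] 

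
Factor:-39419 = -39419^1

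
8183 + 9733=17916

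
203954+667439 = 871393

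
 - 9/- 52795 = 9/52795 =0.00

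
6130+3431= 9561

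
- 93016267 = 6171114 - 99187381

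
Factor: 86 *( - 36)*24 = -2^6*3^3*43^1 = - 74304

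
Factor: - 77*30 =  - 2310 = -  2^1*3^1*5^1*7^1*11^1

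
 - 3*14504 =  - 43512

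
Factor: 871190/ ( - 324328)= - 435595/162164  =  - 2^(-2 )*5^1 * 71^( - 1 ) * 571^ (-1 ) * 87119^1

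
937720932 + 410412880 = 1348133812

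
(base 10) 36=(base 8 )44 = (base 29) 17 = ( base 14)28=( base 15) 26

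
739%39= 37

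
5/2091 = 5/2091  =  0.00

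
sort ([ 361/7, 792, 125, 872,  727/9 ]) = [361/7, 727/9, 125,792,872] 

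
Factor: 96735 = 3^1*5^1*6449^1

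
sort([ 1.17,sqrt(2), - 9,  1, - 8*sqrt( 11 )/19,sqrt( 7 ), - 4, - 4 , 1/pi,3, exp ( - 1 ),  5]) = [ - 9, - 4, - 4,  -  8*sqrt( 11 )/19, 1/pi,exp(-1), 1, 1.17, sqrt (2 ), sqrt(7) , 3,5 ] 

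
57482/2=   28741=28741.00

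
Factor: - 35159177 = - 19^1  *31^1*59693^1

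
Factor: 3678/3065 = 2^1*3^1*5^( - 1 ) = 6/5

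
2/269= 2/269 = 0.01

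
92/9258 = 46/4629  =  0.01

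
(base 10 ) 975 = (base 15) 450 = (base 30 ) 12F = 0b1111001111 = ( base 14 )4d9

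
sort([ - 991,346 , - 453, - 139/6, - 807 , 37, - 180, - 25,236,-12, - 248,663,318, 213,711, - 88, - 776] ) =[ - 991, - 807, - 776,  -  453, - 248, - 180,-88, - 25, -139/6, - 12,37,213,236, 318,346, 663,711] 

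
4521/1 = 4521 = 4521.00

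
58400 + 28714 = 87114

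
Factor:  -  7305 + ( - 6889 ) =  - 2^1*  47^1 * 151^1 = -14194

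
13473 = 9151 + 4322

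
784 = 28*28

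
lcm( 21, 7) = 21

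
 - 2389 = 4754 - 7143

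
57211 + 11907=69118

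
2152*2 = 4304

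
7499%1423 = 384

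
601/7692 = 601/7692 =0.08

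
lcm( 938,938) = 938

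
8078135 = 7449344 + 628791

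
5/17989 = 5/17989= 0.00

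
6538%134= 106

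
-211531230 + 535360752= 323829522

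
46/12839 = 46/12839 = 0.00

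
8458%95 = 3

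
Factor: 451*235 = 5^1 * 11^1 *41^1*47^1 = 105985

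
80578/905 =80578/905 = 89.04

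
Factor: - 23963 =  - 31^1*773^1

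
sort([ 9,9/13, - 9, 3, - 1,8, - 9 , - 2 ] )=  [ - 9, - 9, - 2,-1, 9/13, 3,  8, 9 ]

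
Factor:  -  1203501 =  - 3^1*13^1 * 30859^1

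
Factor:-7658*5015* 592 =-2^5*5^1 * 7^1*17^1*37^1*59^1*547^1 = - 22735683040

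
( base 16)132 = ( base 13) 1a7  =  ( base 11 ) 259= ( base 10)306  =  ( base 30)a6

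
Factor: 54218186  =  2^1*11^1*2464463^1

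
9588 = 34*282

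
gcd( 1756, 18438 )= 878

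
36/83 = 36/83 = 0.43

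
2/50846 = 1/25423 = 0.00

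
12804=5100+7704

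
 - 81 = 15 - 96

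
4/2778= 2/1389 =0.00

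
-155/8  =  -155/8 = - 19.38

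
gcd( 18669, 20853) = 21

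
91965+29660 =121625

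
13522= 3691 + 9831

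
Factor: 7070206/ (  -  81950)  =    -  321373/3725 = -5^(- 2)*13^1 * 59^1*149^( - 1)*419^1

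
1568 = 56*28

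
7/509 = 7/509  =  0.01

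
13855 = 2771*5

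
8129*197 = 1601413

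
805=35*23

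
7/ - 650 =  - 7/650 = - 0.01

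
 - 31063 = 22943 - 54006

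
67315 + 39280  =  106595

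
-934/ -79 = 11 + 65/79=11.82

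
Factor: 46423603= 41^1 * 283^1*4001^1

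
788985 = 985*801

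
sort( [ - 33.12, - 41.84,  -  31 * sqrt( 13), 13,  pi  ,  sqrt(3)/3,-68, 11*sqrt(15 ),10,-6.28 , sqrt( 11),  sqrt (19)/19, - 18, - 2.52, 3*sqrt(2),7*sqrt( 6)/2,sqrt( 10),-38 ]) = [ - 31*sqrt( 13), - 68, - 41.84,-38, - 33.12, - 18, - 6.28 ,-2.52, sqrt( 19)/19,sqrt(3)/3, pi,sqrt(10), sqrt( 11),  3*sqrt(2), 7 * sqrt(6 ) /2, 10, 13, 11*sqrt(15 )]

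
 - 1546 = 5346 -6892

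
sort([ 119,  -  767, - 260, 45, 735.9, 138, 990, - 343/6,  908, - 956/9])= [ - 767, - 260, - 956/9, - 343/6, 45, 119, 138, 735.9  ,  908,990] 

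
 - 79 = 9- 88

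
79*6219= 491301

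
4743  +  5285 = 10028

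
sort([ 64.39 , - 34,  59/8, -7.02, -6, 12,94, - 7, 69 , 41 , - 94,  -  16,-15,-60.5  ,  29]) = [ -94, - 60.5,  -  34,  -  16, - 15, - 7.02, - 7,-6,  59/8,12 , 29,41 , 64.39, 69,94 ]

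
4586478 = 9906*463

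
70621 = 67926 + 2695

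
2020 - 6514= - 4494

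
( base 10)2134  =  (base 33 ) 1vm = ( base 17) 769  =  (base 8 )4126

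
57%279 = 57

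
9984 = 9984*1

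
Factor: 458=2^1*229^1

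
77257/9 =8584+ 1/9= 8584.11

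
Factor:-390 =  - 2^1* 3^1*5^1*13^1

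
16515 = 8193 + 8322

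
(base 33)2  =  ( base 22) 2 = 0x2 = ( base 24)2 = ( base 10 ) 2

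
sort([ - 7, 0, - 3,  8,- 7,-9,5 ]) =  [ - 9, - 7, - 7, - 3,0, 5, 8]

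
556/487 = 1+ 69/487 = 1.14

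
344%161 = 22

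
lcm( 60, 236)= 3540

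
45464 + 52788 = 98252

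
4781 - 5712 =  - 931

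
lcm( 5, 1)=5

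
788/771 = 788/771  =  1.02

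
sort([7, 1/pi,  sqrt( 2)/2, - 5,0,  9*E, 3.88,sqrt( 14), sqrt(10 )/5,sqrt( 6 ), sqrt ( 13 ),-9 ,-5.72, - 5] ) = [  -  9, -5.72,  -  5,-5, 0,1/pi, sqrt( 10)/5,sqrt( 2) /2,sqrt(6 ),sqrt( 13 ), sqrt( 14 ),  3.88,7 , 9*E]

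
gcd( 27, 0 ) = 27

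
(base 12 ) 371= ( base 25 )KH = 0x205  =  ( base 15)247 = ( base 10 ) 517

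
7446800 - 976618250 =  - 969171450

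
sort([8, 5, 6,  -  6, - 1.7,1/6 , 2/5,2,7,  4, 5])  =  [ - 6 , - 1.7,  1/6,2/5, 2,4,5,5,  6,7,8]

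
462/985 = 462/985 = 0.47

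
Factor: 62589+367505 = 2^1*7^1 * 31^1*991^1 = 430094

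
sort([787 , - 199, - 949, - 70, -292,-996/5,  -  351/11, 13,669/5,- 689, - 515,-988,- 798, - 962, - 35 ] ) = [ - 988,- 962,- 949, - 798,-689, - 515, - 292, - 996/5,-199 ,- 70,- 35,-351/11 , 13, 669/5,787]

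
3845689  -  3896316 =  - 50627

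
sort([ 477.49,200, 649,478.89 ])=[ 200, 477.49, 478.89,649 ] 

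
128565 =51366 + 77199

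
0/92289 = 0 = 0.00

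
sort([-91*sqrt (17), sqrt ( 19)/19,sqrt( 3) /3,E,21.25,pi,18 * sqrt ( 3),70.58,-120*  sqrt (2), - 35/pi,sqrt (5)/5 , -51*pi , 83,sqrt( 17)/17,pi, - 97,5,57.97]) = [ - 91*sqrt( 17 ),- 120*sqrt (2) , - 51*pi, - 97, - 35/pi,  sqrt( 19)/19, sqrt( 17 ) /17, sqrt ( 5)/5, sqrt(3)/3, E,pi,pi , 5,21.25,  18*sqrt( 3),57.97 , 70.58 , 83]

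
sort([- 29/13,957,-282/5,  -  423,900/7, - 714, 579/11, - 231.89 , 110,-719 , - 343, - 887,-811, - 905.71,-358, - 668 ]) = [-905.71, - 887, - 811, - 719,  -  714,-668, - 423,-358, - 343,- 231.89, - 282/5,  -  29/13, 579/11, 110  ,  900/7, 957]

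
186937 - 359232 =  - 172295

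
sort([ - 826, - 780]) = [-826, - 780]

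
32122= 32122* 1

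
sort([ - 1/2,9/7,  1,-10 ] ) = [-10, - 1/2 , 1  ,  9/7 ] 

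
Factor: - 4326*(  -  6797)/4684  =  14701911/2342 = 2^( - 1 ) * 3^1*7^2*103^1*971^1 *1171^(  -  1 )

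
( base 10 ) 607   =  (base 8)1137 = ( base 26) n9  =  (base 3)211111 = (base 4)21133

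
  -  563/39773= - 563/39773 = - 0.01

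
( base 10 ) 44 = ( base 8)54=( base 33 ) 1b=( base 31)1d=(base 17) 2A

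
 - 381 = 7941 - 8322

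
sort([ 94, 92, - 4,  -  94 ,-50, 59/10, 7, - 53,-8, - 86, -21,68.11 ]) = [- 94,  -  86, - 53,-50, - 21, - 8, - 4,59/10 , 7, 68.11, 92, 94]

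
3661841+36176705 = 39838546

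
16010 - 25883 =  - 9873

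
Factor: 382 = 2^1*191^1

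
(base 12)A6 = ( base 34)3O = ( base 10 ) 126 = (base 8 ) 176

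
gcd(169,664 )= 1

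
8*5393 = 43144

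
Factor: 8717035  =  5^1 * 67^1*26021^1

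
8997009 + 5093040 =14090049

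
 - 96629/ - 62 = 1558 + 33/62  =  1558.53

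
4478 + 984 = 5462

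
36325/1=36325 = 36325.00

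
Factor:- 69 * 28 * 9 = -2^2*3^3 * 7^1*23^1 =-17388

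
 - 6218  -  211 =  - 6429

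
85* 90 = 7650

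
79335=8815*9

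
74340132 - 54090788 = 20249344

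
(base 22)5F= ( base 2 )1111101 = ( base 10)125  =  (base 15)85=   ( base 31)41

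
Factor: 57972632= 2^3*97^1 * 74707^1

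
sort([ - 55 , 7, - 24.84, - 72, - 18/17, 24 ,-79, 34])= [-79,-72 , - 55, - 24.84, - 18/17, 7, 24,34] 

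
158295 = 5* 31659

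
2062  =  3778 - 1716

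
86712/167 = 86712/167 = 519.23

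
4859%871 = 504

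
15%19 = 15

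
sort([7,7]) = [7,7 ]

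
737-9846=-9109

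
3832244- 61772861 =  - 57940617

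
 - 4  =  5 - 9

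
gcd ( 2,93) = 1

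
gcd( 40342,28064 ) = 1754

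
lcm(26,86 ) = 1118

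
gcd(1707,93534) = 3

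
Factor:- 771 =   -  3^1*257^1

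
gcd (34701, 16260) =3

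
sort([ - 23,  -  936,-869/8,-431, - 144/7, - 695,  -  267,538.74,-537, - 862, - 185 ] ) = [  -  936,-862, - 695, - 537, - 431,-267, - 185, - 869/8, - 23 , - 144/7,538.74]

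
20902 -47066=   -  26164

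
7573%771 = 634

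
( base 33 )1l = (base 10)54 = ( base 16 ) 36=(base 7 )105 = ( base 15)39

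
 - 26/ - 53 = 26/53 = 0.49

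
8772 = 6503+2269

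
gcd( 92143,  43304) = 1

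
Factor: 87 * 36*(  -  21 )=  - 65772 = -  2^2*3^4*7^1*29^1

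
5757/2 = 2878 + 1/2 = 2878.50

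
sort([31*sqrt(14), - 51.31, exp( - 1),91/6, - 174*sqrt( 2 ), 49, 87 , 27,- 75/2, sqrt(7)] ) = [ - 174*sqrt ( 2), - 51.31, - 75/2,exp( - 1) , sqrt( 7), 91/6  ,  27, 49, 87, 31*sqrt( 14)]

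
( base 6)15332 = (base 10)2504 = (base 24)488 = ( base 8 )4710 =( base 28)35C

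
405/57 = 135/19 = 7.11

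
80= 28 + 52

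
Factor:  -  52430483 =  - 7^1*79^1*94811^1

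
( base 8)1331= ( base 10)729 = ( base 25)144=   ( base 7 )2061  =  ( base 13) 441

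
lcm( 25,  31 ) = 775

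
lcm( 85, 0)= 0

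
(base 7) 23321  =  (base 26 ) 8md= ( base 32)5R9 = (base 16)1769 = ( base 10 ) 5993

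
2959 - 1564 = 1395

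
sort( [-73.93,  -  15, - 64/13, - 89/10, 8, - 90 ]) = [ - 90, - 73.93,-15, - 89/10, - 64/13, 8 ] 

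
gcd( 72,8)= 8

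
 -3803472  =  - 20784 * 183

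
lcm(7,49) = 49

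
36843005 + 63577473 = 100420478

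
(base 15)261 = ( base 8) 1035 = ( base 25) LG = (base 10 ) 541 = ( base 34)FV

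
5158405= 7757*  665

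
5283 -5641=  - 358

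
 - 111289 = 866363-977652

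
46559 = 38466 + 8093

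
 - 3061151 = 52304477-55365628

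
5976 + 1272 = 7248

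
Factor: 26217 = 3^3*971^1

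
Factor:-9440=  - 2^5*5^1*59^1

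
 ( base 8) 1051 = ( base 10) 553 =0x229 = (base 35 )FS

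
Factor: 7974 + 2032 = 10006 = 2^1*5003^1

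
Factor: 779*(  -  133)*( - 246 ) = 25487322 = 2^1*3^1*7^1*19^2*41^2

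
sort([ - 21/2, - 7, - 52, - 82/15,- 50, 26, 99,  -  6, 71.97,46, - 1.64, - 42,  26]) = [ - 52, - 50, - 42,  -  21/2, - 7, - 6, - 82/15, - 1.64,26,26, 46,  71.97, 99 ] 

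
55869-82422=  - 26553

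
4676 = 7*668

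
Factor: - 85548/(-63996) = 7129/5333 = 5333^( - 1)*7129^1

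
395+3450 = 3845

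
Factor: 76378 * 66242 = 5059431476 = 2^2*11^1*3011^1*38189^1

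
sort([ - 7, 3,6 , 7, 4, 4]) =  [ - 7, 3 , 4 , 4 , 6, 7]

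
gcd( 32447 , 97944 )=1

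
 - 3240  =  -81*40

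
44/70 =22/35 = 0.63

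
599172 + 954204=1553376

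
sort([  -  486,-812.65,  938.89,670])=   [ - 812.65, - 486,  670,938.89]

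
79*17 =1343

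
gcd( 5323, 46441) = 1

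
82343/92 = 895 + 3/92 = 895.03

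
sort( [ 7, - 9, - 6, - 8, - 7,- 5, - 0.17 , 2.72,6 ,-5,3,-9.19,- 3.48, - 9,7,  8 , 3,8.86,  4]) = [-9.19,  -  9, - 9, - 8, - 7,  -  6, - 5,-5,-3.48, - 0.17 , 2.72,3, 3 , 4, 6, 7,7 , 8, 8.86 ]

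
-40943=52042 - 92985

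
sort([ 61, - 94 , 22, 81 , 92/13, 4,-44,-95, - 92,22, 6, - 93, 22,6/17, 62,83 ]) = [ - 95,  -  94, - 93, - 92,-44 , 6/17,4, 6,92/13,  22,  22,22,61,62,81,83 ]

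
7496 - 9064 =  - 1568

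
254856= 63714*4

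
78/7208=39/3604 = 0.01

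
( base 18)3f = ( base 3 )2120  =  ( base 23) 30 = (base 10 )69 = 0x45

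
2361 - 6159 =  -3798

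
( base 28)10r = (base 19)24d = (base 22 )1EJ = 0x32B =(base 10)811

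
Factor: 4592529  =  3^2*43^1*11867^1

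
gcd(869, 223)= 1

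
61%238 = 61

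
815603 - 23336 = 792267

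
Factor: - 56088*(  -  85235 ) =4780660680=2^3*3^2*5^1*19^1 * 41^1*17047^1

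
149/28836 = 149/28836=0.01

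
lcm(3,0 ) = 0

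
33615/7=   33615/7 = 4802.14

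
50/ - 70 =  - 5/7 = - 0.71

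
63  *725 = 45675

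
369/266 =1 + 103/266 = 1.39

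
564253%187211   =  2620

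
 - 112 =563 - 675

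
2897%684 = 161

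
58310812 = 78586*742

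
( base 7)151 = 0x55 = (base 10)85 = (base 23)3G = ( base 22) 3j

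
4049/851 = 4049/851 = 4.76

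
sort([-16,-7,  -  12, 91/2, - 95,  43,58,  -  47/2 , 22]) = [ - 95,- 47/2,-16, - 12, - 7,22, 43,91/2,58 ]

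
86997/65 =1338 + 27/65 = 1338.42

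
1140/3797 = 1140/3797 = 0.30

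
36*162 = 5832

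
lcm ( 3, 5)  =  15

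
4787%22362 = 4787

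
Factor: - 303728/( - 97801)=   2^4*11^( - 1)*17^ (-1 )*41^1*463^1*523^( - 1) 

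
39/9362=39/9362 = 0.00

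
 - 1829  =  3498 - 5327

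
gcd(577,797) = 1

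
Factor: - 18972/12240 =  - 2^( -2)*5^ (  -  1)*31^1 = - 31/20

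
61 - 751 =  - 690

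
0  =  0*31276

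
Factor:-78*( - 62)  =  2^2*3^1*13^1*31^1 = 4836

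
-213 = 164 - 377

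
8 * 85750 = 686000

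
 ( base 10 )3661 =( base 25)5lb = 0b111001001101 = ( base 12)2151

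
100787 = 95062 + 5725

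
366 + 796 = 1162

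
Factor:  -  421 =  - 421^1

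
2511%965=581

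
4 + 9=13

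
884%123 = 23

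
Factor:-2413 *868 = - 2094484 =- 2^2 * 7^1* 19^1*31^1*127^1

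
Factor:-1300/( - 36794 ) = 650/18397= 2^1  *5^2*13^1*18397^(-1) 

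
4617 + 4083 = 8700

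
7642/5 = 1528 + 2/5 = 1528.40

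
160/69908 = 40/17477 = 0.00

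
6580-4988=1592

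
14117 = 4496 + 9621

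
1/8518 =1/8518  =  0.00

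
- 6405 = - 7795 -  - 1390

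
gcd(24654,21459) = 3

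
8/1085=8/1085 = 0.01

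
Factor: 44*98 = 2^3*7^2*11^1 = 4312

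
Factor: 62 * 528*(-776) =-25403136 = -2^8* 3^1 * 11^1 * 31^1*97^1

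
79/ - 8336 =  - 79/8336  =  -0.01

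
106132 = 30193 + 75939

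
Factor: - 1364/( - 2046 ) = 2^1*3^(  -  1 ) =2/3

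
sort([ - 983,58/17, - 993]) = [ - 993, - 983,58/17]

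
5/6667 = 5/6667 = 0.00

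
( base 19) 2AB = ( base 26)19d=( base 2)1110011011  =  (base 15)418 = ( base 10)923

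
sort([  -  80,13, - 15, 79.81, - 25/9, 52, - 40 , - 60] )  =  [ - 80, - 60, - 40, - 15 , - 25/9, 13,52,79.81 ] 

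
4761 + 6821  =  11582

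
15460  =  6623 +8837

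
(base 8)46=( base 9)42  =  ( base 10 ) 38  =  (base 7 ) 53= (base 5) 123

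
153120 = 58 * 2640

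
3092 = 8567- 5475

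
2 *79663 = 159326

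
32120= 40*803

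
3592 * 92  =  330464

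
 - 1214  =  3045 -4259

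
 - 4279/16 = - 4279/16 = -267.44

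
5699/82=69+1/2 =69.50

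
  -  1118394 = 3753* ( - 298)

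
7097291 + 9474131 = 16571422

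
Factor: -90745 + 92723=1978 = 2^1  *23^1*43^1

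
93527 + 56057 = 149584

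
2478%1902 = 576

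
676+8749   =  9425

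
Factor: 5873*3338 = 2^1*7^1*839^1*1669^1 = 19604074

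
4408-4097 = 311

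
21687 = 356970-335283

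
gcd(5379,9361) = 11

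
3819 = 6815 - 2996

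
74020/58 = 1276 + 6/29 = 1276.21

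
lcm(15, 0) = 0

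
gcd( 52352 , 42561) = 1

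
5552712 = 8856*627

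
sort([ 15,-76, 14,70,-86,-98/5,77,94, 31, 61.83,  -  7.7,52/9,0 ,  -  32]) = [  -  86, - 76,-32, - 98/5, - 7.7, 0,52/9,14,15,31,61.83, 70,77,94 ]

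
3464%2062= 1402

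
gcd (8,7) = 1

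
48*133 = 6384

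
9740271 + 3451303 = 13191574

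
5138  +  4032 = 9170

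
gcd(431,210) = 1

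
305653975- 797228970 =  - 491574995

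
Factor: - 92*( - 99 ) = 9108 = 2^2*3^2*11^1*23^1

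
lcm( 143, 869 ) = 11297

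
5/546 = 5/546 = 0.01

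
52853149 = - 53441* ( - 989) 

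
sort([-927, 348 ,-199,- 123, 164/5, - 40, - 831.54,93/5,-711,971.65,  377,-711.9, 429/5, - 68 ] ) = [ - 927, - 831.54,-711.9, - 711,-199, - 123 ,-68, - 40,  93/5,164/5, 429/5, 348,  377,971.65]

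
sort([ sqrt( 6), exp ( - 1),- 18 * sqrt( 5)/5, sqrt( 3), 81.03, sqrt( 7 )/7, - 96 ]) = [- 96, - 18 * sqrt( 5 ) /5, exp(  -  1),sqrt(7 ) /7, sqrt ( 3) , sqrt( 6),  81.03]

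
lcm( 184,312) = 7176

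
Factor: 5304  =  2^3 * 3^1*13^1*17^1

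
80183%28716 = 22751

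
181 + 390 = 571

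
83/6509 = 83/6509 = 0.01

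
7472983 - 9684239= -2211256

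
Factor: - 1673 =  -  7^1* 239^1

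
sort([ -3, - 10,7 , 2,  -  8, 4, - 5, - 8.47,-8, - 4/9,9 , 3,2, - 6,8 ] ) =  [ - 10, - 8.47, - 8,  -  8, - 6, - 5, - 3 ,-4/9 , 2, 2, 3,4,7, 8,9] 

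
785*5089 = 3994865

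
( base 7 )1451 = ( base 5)4300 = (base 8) 1077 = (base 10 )575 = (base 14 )2D1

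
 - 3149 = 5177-8326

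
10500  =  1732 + 8768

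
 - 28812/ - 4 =7203 + 0/1 =7203.00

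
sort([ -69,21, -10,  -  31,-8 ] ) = [  -  69,-31, - 10,-8 , 21]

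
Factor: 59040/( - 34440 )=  - 2^2*3^1* 7^( -1 )=- 12/7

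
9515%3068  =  311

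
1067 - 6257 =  -5190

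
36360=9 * 4040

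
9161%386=283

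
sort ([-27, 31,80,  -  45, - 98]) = [ - 98 ,  -  45, - 27,  31, 80] 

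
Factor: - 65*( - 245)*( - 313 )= - 4984525 = -  5^2*7^2*13^1*313^1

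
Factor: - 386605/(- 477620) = 2^(-2 )*11^( - 1 )*13^( - 1 ) * 463^1 = 463/572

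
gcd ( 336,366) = 6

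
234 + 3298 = 3532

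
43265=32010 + 11255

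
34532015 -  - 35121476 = 69653491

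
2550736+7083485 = 9634221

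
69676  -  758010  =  -688334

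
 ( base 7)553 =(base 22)CJ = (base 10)283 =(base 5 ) 2113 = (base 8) 433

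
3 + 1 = 4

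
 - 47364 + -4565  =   - 51929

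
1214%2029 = 1214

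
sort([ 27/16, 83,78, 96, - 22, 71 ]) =[- 22 , 27/16,  71, 78,83, 96 ] 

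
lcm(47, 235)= 235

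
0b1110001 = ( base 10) 113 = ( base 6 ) 305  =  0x71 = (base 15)78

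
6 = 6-0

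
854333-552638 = 301695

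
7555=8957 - 1402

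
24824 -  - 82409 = 107233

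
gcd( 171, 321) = 3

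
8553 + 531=9084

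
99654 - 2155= 97499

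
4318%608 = 62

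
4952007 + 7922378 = 12874385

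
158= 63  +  95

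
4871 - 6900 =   -  2029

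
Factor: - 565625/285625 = -5^1*181^1* 457^( - 1) = - 905/457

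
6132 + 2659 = 8791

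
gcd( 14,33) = 1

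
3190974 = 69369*46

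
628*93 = 58404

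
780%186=36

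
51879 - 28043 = 23836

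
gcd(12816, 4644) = 36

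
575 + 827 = 1402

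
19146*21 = 402066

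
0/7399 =0 = 0.00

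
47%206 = 47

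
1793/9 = 199+2/9 = 199.22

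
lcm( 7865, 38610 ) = 424710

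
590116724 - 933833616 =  - 343716892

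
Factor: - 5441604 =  - 2^2 * 3^1*7^1*64781^1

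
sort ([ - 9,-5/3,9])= [ - 9,-5/3, 9]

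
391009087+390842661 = 781851748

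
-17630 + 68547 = 50917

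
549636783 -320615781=229021002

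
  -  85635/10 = -8564 + 1/2= - 8563.50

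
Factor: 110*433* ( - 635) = - 30245050 =- 2^1*5^2*11^1*127^1*  433^1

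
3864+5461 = 9325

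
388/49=388/49= 7.92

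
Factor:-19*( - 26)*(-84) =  - 41496 = - 2^3*3^1*7^1*13^1*19^1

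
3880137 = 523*7419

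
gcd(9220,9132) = 4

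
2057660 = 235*8756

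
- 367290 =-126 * 2915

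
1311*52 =68172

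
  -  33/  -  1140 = 11/380= 0.03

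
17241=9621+7620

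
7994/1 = 7994 = 7994.00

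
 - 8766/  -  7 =8766/7 = 1252.29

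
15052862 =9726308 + 5326554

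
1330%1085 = 245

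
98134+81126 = 179260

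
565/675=113/135 = 0.84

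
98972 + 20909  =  119881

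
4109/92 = 44 + 61/92 = 44.66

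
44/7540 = 11/1885= 0.01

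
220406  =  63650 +156756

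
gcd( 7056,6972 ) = 84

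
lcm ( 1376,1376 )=1376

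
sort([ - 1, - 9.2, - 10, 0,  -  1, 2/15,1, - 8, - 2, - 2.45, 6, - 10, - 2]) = [ - 10, - 10, - 9.2, - 8,-2.45, - 2,-2, - 1, - 1, 0 , 2/15,1,6 ] 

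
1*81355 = 81355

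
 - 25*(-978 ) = 24450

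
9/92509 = 9/92509 = 0.00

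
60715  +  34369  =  95084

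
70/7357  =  10/1051 = 0.01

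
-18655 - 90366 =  - 109021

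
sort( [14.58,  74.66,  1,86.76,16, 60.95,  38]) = [ 1,14.58,  16,  38,60.95 , 74.66,86.76] 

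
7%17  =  7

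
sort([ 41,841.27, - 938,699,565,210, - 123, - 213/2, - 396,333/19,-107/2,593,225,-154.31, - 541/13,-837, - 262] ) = [-938, - 837 , - 396, - 262,-154.31, - 123, - 213/2 ,-107/2, - 541/13,333/19, 41, 210,  225,565,593, 699,841.27] 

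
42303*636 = 26904708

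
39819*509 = 20267871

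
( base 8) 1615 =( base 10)909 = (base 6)4113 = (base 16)38D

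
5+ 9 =14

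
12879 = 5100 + 7779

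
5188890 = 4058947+1129943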